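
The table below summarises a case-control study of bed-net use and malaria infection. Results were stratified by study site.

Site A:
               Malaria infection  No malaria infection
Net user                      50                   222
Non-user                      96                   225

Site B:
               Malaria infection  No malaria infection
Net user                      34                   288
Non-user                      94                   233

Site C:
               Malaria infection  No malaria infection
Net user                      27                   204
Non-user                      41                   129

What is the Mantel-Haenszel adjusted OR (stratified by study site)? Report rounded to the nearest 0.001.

OR_MH = Σ(aᵢdᵢ/nᵢ) / Σ(bᵢcᵢ/nᵢ), where nᵢ is the stratum total.
Stratum 1 (Site A): n = 593; a·d/n = 50·225/593 = 18.9713; b·c/n = 222·96/593 = 35.9393
Stratum 2 (Site B): n = 649; a·d/n = 34·233/649 = 12.2065; b·c/n = 288·94/649 = 41.7134
Stratum 3 (Site C): n = 401; a·d/n = 27·129/401 = 8.6858; b·c/n = 204·41/401 = 20.8579
OR_MH = (18.9713 + 12.2065 + 8.6858) / (35.9393 + 41.7134 + 20.8579) = 39.8636 / 98.5106 = 0.40466

0.405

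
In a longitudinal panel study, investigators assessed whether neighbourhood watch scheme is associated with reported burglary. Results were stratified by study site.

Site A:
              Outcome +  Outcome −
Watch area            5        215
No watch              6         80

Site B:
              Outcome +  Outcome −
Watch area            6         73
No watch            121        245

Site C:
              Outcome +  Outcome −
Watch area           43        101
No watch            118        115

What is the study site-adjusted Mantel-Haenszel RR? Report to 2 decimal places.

0.46

RR_MH = Σ(aᵢ·n₀ᵢ/nᵢ) / Σ(cᵢ·n₁ᵢ/nᵢ), with n₁ᵢ = aᵢ+bᵢ (exposed), n₀ᵢ = cᵢ+dᵢ (unexposed), nᵢ = n₁ᵢ+n₀ᵢ.
Stratum 1 (Site A): n₁ = 220, n₀ = 86, n = 306; a·n₀/n = 5·86/306 = 1.4052; c·n₁/n = 6·220/306 = 4.3137
Stratum 2 (Site B): n₁ = 79, n₀ = 366, n = 445; a·n₀/n = 6·366/445 = 4.9348; c·n₁/n = 121·79/445 = 21.4809
Stratum 3 (Site C): n₁ = 144, n₀ = 233, n = 377; a·n₀/n = 43·233/377 = 26.5756; c·n₁/n = 118·144/377 = 45.0716
RR_MH = (1.4052 + 4.9348 + 26.5756) / (4.3137 + 21.4809 + 45.0716) = 32.9157 / 70.8662 = 0.46448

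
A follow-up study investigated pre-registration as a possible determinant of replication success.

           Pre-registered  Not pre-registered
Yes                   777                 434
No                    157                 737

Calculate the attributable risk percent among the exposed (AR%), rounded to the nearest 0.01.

Reading the table with exposure as columns: a = 777 (Pre-registered, case), b = 157 (Pre-registered, non-case), c = 434 (Not pre-registered, case), d = 737.
Risk in exposed = 777/934 = 0.83191; risk in unexposed = 434/1171 = 0.37062.
RR = 0.83191/0.37062 = 2.24461
AR% = (RR − 1)/RR × 100 = (2.24461 − 1)/2.24461 × 100 = 55.4489%

55.45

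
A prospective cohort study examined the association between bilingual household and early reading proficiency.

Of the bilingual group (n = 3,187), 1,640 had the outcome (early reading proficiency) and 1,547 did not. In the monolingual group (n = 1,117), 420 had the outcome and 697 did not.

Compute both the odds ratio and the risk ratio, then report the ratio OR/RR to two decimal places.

1.29

From the description: a = 1640, b = 1547, c = 420, d = 697.
OR = (1640·697)/(1547·420) = 1143080/649740 = 1.75929
Risk in exposed = 1640/3187 = 0.51459; risk in unexposed = 420/1117 = 0.37601; RR = 1.36857
OR/RR = 1.75929 / 1.36857 = 1.28550
The outcome is not rare, so the OR lies further from 1 than the RR.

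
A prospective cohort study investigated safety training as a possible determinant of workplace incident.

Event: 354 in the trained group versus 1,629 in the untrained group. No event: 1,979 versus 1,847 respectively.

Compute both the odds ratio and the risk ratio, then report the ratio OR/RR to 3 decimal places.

From the description: a = 354, b = 1979, c = 1629, d = 1847.
OR = (354·1847)/(1979·1629) = 653838/3223791 = 0.20282
Risk in exposed = 354/2333 = 0.15174; risk in unexposed = 1629/3476 = 0.46864; RR = 0.32378
OR/RR = 0.20282 / 0.32378 = 0.62641
The outcome is not rare, so the OR lies further from 1 than the RR.

0.626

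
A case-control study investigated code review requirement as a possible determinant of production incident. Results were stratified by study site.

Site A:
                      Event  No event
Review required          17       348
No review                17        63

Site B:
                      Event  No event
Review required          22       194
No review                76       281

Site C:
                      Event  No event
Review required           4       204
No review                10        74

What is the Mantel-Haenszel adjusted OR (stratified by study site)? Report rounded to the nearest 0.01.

OR_MH = Σ(aᵢdᵢ/nᵢ) / Σ(bᵢcᵢ/nᵢ), where nᵢ is the stratum total.
Stratum 1 (Site A): n = 445; a·d/n = 17·63/445 = 2.4067; b·c/n = 348·17/445 = 13.2944
Stratum 2 (Site B): n = 573; a·d/n = 22·281/573 = 10.7888; b·c/n = 194·76/573 = 25.7312
Stratum 3 (Site C): n = 292; a·d/n = 4·74/292 = 1.0137; b·c/n = 204·10/292 = 6.9863
OR_MH = (2.4067 + 10.7888 + 1.0137) / (13.2944 + 25.7312 + 6.9863) = 14.2093 / 46.0119 = 0.30882

0.31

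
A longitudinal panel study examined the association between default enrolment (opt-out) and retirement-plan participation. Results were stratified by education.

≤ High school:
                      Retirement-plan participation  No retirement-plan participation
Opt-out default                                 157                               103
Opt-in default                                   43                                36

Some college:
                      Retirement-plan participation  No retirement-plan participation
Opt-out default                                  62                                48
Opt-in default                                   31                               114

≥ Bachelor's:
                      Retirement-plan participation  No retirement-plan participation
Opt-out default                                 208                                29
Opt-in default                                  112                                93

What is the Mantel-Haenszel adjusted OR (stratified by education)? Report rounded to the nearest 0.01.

OR_MH = Σ(aᵢdᵢ/nᵢ) / Σ(bᵢcᵢ/nᵢ), where nᵢ is the stratum total.
Stratum 1 (≤ High school): n = 339; a·d/n = 157·36/339 = 16.6726; b·c/n = 103·43/339 = 13.0649
Stratum 2 (Some college): n = 255; a·d/n = 62·114/255 = 27.7176; b·c/n = 48·31/255 = 5.8353
Stratum 3 (≥ Bachelor's): n = 442; a·d/n = 208·93/442 = 43.7647; b·c/n = 29·112/442 = 7.3484
OR_MH = (16.6726 + 27.7176 + 43.7647) / (13.0649 + 5.8353 + 7.3484) = 88.1549 / 26.2486 = 3.35846

3.36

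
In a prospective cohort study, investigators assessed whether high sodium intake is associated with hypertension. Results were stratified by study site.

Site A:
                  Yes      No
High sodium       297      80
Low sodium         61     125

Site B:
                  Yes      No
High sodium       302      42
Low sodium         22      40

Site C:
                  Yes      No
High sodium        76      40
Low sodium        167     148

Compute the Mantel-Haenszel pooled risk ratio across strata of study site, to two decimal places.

RR_MH = Σ(aᵢ·n₀ᵢ/nᵢ) / Σ(cᵢ·n₁ᵢ/nᵢ), with n₁ᵢ = aᵢ+bᵢ (exposed), n₀ᵢ = cᵢ+dᵢ (unexposed), nᵢ = n₁ᵢ+n₀ᵢ.
Stratum 1 (Site A): n₁ = 377, n₀ = 186, n = 563; a·n₀/n = 297·186/563 = 98.1208; c·n₁/n = 61·377/563 = 40.8472
Stratum 2 (Site B): n₁ = 344, n₀ = 62, n = 406; a·n₀/n = 302·62/406 = 46.1182; c·n₁/n = 22·344/406 = 18.6404
Stratum 3 (Site C): n₁ = 116, n₀ = 315, n = 431; a·n₀/n = 76·315/431 = 55.5452; c·n₁/n = 167·116/431 = 44.9466
RR_MH = (98.1208 + 46.1182 + 55.5452) / (40.8472 + 18.6404 + 44.9466) = 199.7843 / 104.4343 = 1.91301

1.91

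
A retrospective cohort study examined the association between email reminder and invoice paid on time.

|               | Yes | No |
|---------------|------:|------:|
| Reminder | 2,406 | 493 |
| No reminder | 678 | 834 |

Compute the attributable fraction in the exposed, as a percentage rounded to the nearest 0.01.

45.97

Cells: a = 2406, b = 493, c = 678, d = 834.
Risk in exposed = 2406/2899 = 0.82994; risk in unexposed = 678/1512 = 0.44841.
RR = 0.82994/0.44841 = 1.85084
AR% = (RR − 1)/RR × 100 = (1.85084 − 1)/1.85084 × 100 = 45.9706%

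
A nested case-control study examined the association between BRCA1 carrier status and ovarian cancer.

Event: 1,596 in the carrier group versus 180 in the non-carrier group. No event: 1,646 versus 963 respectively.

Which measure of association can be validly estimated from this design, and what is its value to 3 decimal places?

5.187

From the description: a = 1596, b = 1646, c = 180, d = 963.
This is a nested case-control study: participants were sampled on outcome status, so risks in the source population cannot be estimated directly — relative risk is not valid here. The odds ratio is the appropriate measure.
OR = (a·d)/(b·c) = (1596 × 963) / (1646 × 180) = 1536948 / 296280 = 5.18748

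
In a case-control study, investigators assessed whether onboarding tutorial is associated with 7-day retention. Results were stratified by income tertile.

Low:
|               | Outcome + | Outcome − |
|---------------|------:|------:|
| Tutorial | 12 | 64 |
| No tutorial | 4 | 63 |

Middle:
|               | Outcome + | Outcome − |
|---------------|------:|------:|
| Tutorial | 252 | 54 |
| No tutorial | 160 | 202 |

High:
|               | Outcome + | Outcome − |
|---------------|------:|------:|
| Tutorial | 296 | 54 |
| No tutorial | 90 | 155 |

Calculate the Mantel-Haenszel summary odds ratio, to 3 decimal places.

OR_MH = Σ(aᵢdᵢ/nᵢ) / Σ(bᵢcᵢ/nᵢ), where nᵢ is the stratum total.
Stratum 1 (Low): n = 143; a·d/n = 12·63/143 = 5.2867; b·c/n = 64·4/143 = 1.7902
Stratum 2 (Middle): n = 668; a·d/n = 252·202/668 = 76.2036; b·c/n = 54·160/668 = 12.9341
Stratum 3 (High): n = 595; a·d/n = 296·155/595 = 77.1092; b·c/n = 54·90/595 = 8.1681
OR_MH = (5.2867 + 76.2036 + 77.1092) / (1.7902 + 12.9341 + 8.1681) = 158.5995 / 22.8924 = 6.92804

6.928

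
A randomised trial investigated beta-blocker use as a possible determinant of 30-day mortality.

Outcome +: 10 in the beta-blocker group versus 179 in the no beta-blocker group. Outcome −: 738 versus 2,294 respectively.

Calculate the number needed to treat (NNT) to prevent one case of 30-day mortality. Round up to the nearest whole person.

Risk in treated group = 10/748 = 0.01337; risk in control = 179/2473 = 0.07238.
Absolute risk reduction = 0.07238 − 0.01337 = 0.05901
NNT = 1 / ARR = 1 / 0.05901 = 16.945 → round up → 17

17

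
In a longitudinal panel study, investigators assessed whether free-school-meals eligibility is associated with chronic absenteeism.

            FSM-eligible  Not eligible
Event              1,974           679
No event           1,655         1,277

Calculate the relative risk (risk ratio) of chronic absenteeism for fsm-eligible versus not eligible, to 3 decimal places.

1.567

Reading the table with exposure as columns: a = 1974 (FSM-eligible, case), b = 1655 (FSM-eligible, non-case), c = 679 (Not eligible, case), d = 1277.
Risk in exposed = 1974/3629 = 0.54395; risk in unexposed = 679/1956 = 0.34714.
RR = 0.54395 / 0.34714 = 1.56696
The risk among the exposed is 1.57 times that among the unexposed.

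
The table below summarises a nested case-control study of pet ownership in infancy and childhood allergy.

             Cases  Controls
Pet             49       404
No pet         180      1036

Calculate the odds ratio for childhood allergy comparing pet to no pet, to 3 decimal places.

0.698

Cells: a = 49, b = 404, c = 180, d = 1036.
OR = (a·d)/(b·c) = (49 × 1036) / (404 × 180) = 50764 / 72720 = 0.69807
Exposure is associated with lower odds of childhood allergy (OR = 0.70 < 1).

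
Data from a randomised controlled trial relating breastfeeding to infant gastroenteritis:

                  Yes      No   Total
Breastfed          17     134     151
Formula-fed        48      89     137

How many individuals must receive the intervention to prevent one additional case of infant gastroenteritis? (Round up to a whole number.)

5

Risk in treated group = 17/151 = 0.11258; risk in control = 48/137 = 0.35036.
Absolute risk reduction = 0.35036 − 0.11258 = 0.23778
NNT = 1 / ARR = 1 / 0.23778 = 4.206 → round up → 5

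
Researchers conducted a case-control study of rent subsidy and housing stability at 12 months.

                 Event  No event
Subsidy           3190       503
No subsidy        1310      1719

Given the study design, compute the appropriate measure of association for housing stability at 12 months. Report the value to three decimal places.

8.322

Cells: a = 3190, b = 503, c = 1310, d = 1719.
This is a case-control study: participants were sampled on outcome status, so risks in the source population cannot be estimated directly — relative risk is not valid here. The odds ratio is the appropriate measure.
OR = (a·d)/(b·c) = (3190 × 1719) / (503 × 1310) = 5483610 / 658930 = 8.32199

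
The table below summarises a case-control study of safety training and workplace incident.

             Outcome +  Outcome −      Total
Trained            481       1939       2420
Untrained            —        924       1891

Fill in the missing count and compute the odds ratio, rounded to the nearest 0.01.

The missing cell is in the unexposed row: 1891 − 924 = 967.
So a = 481, b = 1939, c = 967, d = 924.
OR = (a·d)/(b·c) = (481 × 924) / (1939 × 967) = 444444 / 1875013 = 0.23704

0.24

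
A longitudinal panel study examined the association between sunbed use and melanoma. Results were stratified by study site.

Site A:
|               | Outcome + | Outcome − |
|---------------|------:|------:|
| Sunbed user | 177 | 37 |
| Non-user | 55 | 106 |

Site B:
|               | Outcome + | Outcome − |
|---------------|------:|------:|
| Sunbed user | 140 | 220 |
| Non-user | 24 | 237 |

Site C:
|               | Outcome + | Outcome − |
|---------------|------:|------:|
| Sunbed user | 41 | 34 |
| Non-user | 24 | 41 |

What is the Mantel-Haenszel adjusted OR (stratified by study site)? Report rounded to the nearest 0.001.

OR_MH = Σ(aᵢdᵢ/nᵢ) / Σ(bᵢcᵢ/nᵢ), where nᵢ is the stratum total.
Stratum 1 (Site A): n = 375; a·d/n = 177·106/375 = 50.0320; b·c/n = 37·55/375 = 5.4267
Stratum 2 (Site B): n = 621; a·d/n = 140·237/621 = 53.4300; b·c/n = 220·24/621 = 8.5024
Stratum 3 (Site C): n = 140; a·d/n = 41·41/140 = 12.0071; b·c/n = 34·24/140 = 5.8286
OR_MH = (50.0320 + 53.4300 + 12.0071) / (5.4267 + 8.5024 + 5.8286) = 115.4691 / 19.7577 = 5.84427

5.844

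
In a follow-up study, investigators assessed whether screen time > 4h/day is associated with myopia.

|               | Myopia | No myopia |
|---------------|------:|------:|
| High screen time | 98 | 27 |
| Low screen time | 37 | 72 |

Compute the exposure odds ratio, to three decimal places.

7.063

Cells: a = 98, b = 27, c = 37, d = 72.
OR = (a·d)/(b·c) = (98 × 72) / (27 × 37) = 7056 / 999 = 7.06306
The odds of myopia are about 7.06 times as high in the high screen time group.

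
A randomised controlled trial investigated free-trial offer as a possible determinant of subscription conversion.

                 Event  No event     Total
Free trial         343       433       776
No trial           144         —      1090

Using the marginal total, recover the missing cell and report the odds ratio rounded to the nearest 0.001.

5.204

The missing cell is in the unexposed row: 1090 − 144 = 946.
So a = 343, b = 433, c = 144, d = 946.
OR = (a·d)/(b·c) = (343 × 946) / (433 × 144) = 324478 / 62352 = 5.20397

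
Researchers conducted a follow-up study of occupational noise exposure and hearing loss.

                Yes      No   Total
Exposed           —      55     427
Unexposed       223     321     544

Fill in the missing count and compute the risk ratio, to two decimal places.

2.13

The missing cell is in the exposed row: 427 − 55 = 372.
So a = 372, b = 55, c = 223, d = 321.
RR = [a/(a+b)] / [c/(c+d)] = (372/427) / (223/544) = 0.87119/0.40993 = 2.12525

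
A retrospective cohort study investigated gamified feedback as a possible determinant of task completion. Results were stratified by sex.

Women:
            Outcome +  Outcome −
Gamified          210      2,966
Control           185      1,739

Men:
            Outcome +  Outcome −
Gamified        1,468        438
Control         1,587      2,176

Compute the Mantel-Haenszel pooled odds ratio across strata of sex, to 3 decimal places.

2.759

OR_MH = Σ(aᵢdᵢ/nᵢ) / Σ(bᵢcᵢ/nᵢ), where nᵢ is the stratum total.
Stratum 1 (Women): n = 5100; a·d/n = 210·1739/5100 = 71.6059; b·c/n = 2966·185/5100 = 107.5902
Stratum 2 (Men): n = 5669; a·d/n = 1468·2176/5669 = 563.4800; b·c/n = 438·1587/5669 = 122.6153
OR_MH = (71.6059 + 563.4800) / (107.5902 + 122.6153) = 635.0859 / 230.2055 = 2.75878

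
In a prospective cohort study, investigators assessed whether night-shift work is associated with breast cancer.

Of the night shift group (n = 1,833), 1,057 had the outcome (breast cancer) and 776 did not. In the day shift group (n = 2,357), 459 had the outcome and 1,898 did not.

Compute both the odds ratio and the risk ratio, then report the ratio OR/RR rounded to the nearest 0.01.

From the description: a = 1057, b = 776, c = 459, d = 1898.
OR = (1057·1898)/(776·459) = 2006186/356184 = 5.63244
Risk in exposed = 1057/1833 = 0.57665; risk in unexposed = 459/2357 = 0.19474; RR = 2.96114
OR/RR = 5.63244 / 2.96114 = 1.90212
The outcome is not rare, so the OR lies further from 1 than the RR.

1.90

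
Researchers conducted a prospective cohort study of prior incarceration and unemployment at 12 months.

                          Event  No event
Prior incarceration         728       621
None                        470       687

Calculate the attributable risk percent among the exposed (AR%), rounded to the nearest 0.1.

24.7

Cells: a = 728, b = 621, c = 470, d = 687.
Risk in exposed = 728/1349 = 0.53966; risk in unexposed = 470/1157 = 0.40622.
RR = 0.53966/0.40622 = 1.32848
AR% = (RR − 1)/RR × 100 = (1.32848 − 1)/1.32848 × 100 = 24.7260%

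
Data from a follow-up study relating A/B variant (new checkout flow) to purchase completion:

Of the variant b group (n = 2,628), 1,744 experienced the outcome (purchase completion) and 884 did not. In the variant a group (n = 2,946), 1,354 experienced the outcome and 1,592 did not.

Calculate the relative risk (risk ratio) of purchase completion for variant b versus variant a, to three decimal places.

1.444

From the description: a = 1744, b = 884, c = 1354, d = 1592.
Risk in exposed = 1744/2628 = 0.66362; risk in unexposed = 1354/2946 = 0.45961.
RR = 0.66362 / 0.45961 = 1.44389
The risk among the exposed is 1.44 times that among the unexposed.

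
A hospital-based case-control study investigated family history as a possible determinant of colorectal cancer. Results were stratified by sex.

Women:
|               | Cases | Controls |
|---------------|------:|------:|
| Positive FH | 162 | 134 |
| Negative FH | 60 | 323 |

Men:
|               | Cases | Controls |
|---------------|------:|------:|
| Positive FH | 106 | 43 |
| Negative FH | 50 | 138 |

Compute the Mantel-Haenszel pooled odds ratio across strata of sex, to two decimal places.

OR_MH = Σ(aᵢdᵢ/nᵢ) / Σ(bᵢcᵢ/nᵢ), where nᵢ is the stratum total.
Stratum 1 (Women): n = 679; a·d/n = 162·323/679 = 77.0633; b·c/n = 134·60/679 = 11.8409
Stratum 2 (Men): n = 337; a·d/n = 106·138/337 = 43.4065; b·c/n = 43·50/337 = 6.3798
OR_MH = (77.0633 + 43.4065) / (11.8409 + 6.3798) = 120.4699 / 18.2208 = 6.61168

6.61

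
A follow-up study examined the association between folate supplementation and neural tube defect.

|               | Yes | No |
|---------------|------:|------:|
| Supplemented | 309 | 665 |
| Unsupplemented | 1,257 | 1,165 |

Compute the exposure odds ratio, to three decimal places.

Cells: a = 309, b = 665, c = 1257, d = 1165.
OR = (a·d)/(b·c) = (309 × 1165) / (665 × 1257) = 359985 / 835905 = 0.43065
Exposure is associated with lower odds of neural tube defect (OR = 0.43 < 1).

0.431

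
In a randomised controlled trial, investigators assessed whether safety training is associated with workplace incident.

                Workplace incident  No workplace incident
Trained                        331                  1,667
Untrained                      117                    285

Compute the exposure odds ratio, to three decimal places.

0.484

Cells: a = 331, b = 1667, c = 117, d = 285.
OR = (a·d)/(b·c) = (331 × 285) / (1667 × 117) = 94335 / 195039 = 0.48367
Exposure is associated with lower odds of workplace incident (OR = 0.48 < 1).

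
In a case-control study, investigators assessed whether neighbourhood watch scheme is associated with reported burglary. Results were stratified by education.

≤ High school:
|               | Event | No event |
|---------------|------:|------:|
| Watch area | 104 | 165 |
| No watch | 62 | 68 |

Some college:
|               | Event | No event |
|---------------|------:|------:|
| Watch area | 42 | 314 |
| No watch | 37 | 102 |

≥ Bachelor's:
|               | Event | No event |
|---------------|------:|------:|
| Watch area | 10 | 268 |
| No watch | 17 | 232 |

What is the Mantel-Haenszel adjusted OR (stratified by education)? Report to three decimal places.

OR_MH = Σ(aᵢdᵢ/nᵢ) / Σ(bᵢcᵢ/nᵢ), where nᵢ is the stratum total.
Stratum 1 (≤ High school): n = 399; a·d/n = 104·68/399 = 17.7243; b·c/n = 165·62/399 = 25.6391
Stratum 2 (Some college): n = 495; a·d/n = 42·102/495 = 8.6545; b·c/n = 314·37/495 = 23.4707
Stratum 3 (≥ Bachelor's): n = 527; a·d/n = 10·232/527 = 4.4023; b·c/n = 268·17/527 = 8.6452
OR_MH = (17.7243 + 8.6545 + 4.4023) / (25.6391 + 23.4707 + 8.6452) = 30.7811 / 57.7550 = 0.53296

0.533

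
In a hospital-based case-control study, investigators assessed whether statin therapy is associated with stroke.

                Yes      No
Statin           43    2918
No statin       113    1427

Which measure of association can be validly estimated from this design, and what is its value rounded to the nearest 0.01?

0.19

Cells: a = 43, b = 2918, c = 113, d = 1427.
This is a hospital-based case-control study: participants were sampled on outcome status, so risks in the source population cannot be estimated directly — relative risk is not valid here. The odds ratio is the appropriate measure.
OR = (a·d)/(b·c) = (43 × 1427) / (2918 × 113) = 61361 / 329734 = 0.18609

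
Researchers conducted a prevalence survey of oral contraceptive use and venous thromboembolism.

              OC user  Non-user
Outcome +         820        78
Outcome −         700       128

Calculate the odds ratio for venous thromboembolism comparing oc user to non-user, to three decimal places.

Reading the table with exposure as columns: a = 820 (OC user, case), b = 700 (OC user, non-case), c = 78 (Non-user, case), d = 128.
OR = (a·d)/(b·c) = (820 × 128) / (700 × 78) = 104960 / 54600 = 1.92234
The odds of venous thromboembolism are about 1.92 times as high in the oc user group.

1.922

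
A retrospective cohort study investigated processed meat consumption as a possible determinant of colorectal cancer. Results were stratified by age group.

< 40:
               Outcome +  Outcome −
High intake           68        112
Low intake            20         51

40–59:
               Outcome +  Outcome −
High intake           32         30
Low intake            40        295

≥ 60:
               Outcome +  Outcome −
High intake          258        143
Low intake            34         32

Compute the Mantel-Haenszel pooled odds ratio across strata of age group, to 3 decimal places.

OR_MH = Σ(aᵢdᵢ/nᵢ) / Σ(bᵢcᵢ/nᵢ), where nᵢ is the stratum total.
Stratum 1 (< 40): n = 251; a·d/n = 68·51/251 = 13.8167; b·c/n = 112·20/251 = 8.9243
Stratum 2 (40–59): n = 397; a·d/n = 32·295/397 = 23.7783; b·c/n = 30·40/397 = 3.0227
Stratum 3 (≥ 60): n = 467; a·d/n = 258·32/467 = 17.6788; b·c/n = 143·34/467 = 10.4111
OR_MH = (13.8167 + 23.7783 + 17.6788) / (8.9243 + 3.0227 + 10.4111) = 55.2739 / 22.3581 = 2.47221

2.472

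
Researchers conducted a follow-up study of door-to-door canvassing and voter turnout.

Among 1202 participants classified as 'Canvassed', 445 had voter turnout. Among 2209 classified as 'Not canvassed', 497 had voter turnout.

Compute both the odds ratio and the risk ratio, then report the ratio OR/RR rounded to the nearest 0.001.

From the description: a = 445, b = 757, c = 497, d = 1712.
OR = (445·1712)/(757·497) = 761840/376229 = 2.02494
Risk in exposed = 445/1202 = 0.37022; risk in unexposed = 497/2209 = 0.22499; RR = 1.64549
OR/RR = 2.02494 / 1.64549 = 1.23060
The outcome is not rare, so the OR lies further from 1 than the RR.

1.231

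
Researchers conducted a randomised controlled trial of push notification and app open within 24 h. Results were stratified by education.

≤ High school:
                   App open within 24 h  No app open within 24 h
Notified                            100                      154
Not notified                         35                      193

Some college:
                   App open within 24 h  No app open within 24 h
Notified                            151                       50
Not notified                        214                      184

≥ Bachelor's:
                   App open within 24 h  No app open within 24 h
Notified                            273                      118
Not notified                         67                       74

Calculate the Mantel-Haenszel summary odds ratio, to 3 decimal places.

2.833

OR_MH = Σ(aᵢdᵢ/nᵢ) / Σ(bᵢcᵢ/nᵢ), where nᵢ is the stratum total.
Stratum 1 (≤ High school): n = 482; a·d/n = 100·193/482 = 40.0415; b·c/n = 154·35/482 = 11.1826
Stratum 2 (Some college): n = 599; a·d/n = 151·184/599 = 46.3840; b·c/n = 50·214/599 = 17.8631
Stratum 3 (≥ Bachelor's): n = 532; a·d/n = 273·74/532 = 37.9737; b·c/n = 118·67/532 = 14.8609
OR_MH = (40.0415 + 46.3840 + 37.9737) / (11.1826 + 17.8631 + 14.8609) = 124.3992 / 43.9066 = 2.83327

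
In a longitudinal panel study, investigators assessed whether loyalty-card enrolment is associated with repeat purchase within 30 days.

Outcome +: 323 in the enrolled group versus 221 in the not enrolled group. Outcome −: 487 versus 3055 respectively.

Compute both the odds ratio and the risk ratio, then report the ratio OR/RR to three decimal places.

From the description: a = 323, b = 487, c = 221, d = 3055.
OR = (323·3055)/(487·221) = 986765/107627 = 9.16838
Risk in exposed = 323/810 = 0.39877; risk in unexposed = 221/3276 = 0.06746; RR = 5.91111
OR/RR = 9.16838 / 5.91111 = 1.55104
The outcome is not rare, so the OR lies further from 1 than the RR.

1.551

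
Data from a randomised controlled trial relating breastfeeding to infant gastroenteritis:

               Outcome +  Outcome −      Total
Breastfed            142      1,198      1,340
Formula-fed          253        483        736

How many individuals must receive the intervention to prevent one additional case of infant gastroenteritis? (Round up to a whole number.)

5

Risk in treated group = 142/1340 = 0.10597; risk in control = 253/736 = 0.34375.
Absolute risk reduction = 0.34375 − 0.10597 = 0.23778
NNT = 1 / ARR = 1 / 0.23778 = 4.206 → round up → 5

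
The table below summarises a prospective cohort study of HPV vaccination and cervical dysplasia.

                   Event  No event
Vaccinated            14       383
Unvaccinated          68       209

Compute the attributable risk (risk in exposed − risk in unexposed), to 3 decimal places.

-0.210

Cells: a = 14, b = 383, c = 68, d = 209.
Risk in exposed = 14/397 = 0.035264; risk in unexposed = 68/277 = 0.245487.
Risk difference = 0.035264 − 0.245487 = -0.210223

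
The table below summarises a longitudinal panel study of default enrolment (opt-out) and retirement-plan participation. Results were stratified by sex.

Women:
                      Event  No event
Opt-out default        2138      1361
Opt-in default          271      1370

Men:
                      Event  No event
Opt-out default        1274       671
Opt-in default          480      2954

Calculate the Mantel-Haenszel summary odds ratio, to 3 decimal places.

9.644

OR_MH = Σ(aᵢdᵢ/nᵢ) / Σ(bᵢcᵢ/nᵢ), where nᵢ is the stratum total.
Stratum 1 (Women): n = 5140; a·d/n = 2138·1370/5140 = 569.8560; b·c/n = 1361·271/5140 = 71.7570
Stratum 2 (Men): n = 5379; a·d/n = 1274·2954/5379 = 699.6460; b·c/n = 671·480/5379 = 59.8773
OR_MH = (569.8560 + 699.6460) / (71.7570 + 59.8773) = 1269.5021 / 131.6343 = 9.64416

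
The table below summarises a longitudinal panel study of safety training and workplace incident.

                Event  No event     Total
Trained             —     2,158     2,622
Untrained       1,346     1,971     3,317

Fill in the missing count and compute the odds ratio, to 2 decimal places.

0.31

The missing cell is in the exposed row: 2622 − 2158 = 464.
So a = 464, b = 2158, c = 1346, d = 1971.
OR = (a·d)/(b·c) = (464 × 1971) / (2158 × 1346) = 914544 / 2904668 = 0.31485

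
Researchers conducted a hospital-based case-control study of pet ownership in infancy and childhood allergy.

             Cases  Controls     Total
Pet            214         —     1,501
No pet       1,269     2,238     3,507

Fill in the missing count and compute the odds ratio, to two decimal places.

The missing cell is in the exposed row: 1501 − 214 = 1287.
So a = 214, b = 1287, c = 1269, d = 2238.
OR = (a·d)/(b·c) = (214 × 2238) / (1287 × 1269) = 478932 / 1633203 = 0.29325

0.29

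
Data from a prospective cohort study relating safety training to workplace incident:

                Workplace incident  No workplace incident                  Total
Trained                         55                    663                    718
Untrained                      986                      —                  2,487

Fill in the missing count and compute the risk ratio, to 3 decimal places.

The missing cell is in the unexposed row: 2487 − 986 = 1501.
So a = 55, b = 663, c = 986, d = 1501.
RR = [a/(a+b)] / [c/(c+d)] = (55/718) / (986/2487) = 0.07660/0.39646 = 0.19321

0.193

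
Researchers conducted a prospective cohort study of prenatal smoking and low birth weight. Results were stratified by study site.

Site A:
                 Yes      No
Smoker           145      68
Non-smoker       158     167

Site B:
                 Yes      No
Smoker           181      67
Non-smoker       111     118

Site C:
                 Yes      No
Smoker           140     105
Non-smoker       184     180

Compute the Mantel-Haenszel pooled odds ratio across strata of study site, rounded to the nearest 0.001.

OR_MH = Σ(aᵢdᵢ/nᵢ) / Σ(bᵢcᵢ/nᵢ), where nᵢ is the stratum total.
Stratum 1 (Site A): n = 538; a·d/n = 145·167/538 = 45.0093; b·c/n = 68·158/538 = 19.9703
Stratum 2 (Site B): n = 477; a·d/n = 181·118/477 = 44.7757; b·c/n = 67·111/477 = 15.5912
Stratum 3 (Site C): n = 609; a·d/n = 140·180/609 = 41.3793; b·c/n = 105·184/609 = 31.7241
OR_MH = (45.0093 + 44.7757 + 41.3793) / (19.9703 + 15.5912 + 31.7241) = 131.1643 / 67.2856 = 1.94937

1.949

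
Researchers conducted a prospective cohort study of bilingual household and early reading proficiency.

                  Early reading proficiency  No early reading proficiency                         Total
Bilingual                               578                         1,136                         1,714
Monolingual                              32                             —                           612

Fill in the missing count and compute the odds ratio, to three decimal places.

9.222

The missing cell is in the unexposed row: 612 − 32 = 580.
So a = 578, b = 1136, c = 32, d = 580.
OR = (a·d)/(b·c) = (578 × 580) / (1136 × 32) = 335240 / 36352 = 9.22205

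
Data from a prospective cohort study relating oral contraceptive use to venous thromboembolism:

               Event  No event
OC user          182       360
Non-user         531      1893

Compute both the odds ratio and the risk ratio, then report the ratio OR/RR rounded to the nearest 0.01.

Cells: a = 182, b = 360, c = 531, d = 1893.
OR = (182·1893)/(360·531) = 344526/191160 = 1.80229
Risk in exposed = 182/542 = 0.33579; risk in unexposed = 531/2424 = 0.21906; RR = 1.53289
OR/RR = 1.80229 / 1.53289 = 1.17575
The outcome is not rare, so the OR lies further from 1 than the RR.

1.18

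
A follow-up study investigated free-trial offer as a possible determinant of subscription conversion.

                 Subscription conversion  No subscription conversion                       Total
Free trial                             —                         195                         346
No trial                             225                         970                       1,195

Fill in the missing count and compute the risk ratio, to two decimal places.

2.32

The missing cell is in the exposed row: 346 − 195 = 151.
So a = 151, b = 195, c = 225, d = 970.
RR = [a/(a+b)] / [c/(c+d)] = (151/346) / (225/1195) = 0.43642/0.18828 = 2.31785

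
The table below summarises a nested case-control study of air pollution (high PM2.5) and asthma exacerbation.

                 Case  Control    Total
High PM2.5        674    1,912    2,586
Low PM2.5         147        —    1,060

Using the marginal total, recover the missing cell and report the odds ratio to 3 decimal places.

2.189

The missing cell is in the unexposed row: 1060 − 147 = 913.
So a = 674, b = 1912, c = 147, d = 913.
OR = (a·d)/(b·c) = (674 × 913) / (1912 × 147) = 615362 / 281064 = 2.18940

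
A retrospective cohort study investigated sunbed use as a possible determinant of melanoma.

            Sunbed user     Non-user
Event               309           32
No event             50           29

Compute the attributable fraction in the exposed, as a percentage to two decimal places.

Reading the table with exposure as columns: a = 309 (Sunbed user, case), b = 50 (Sunbed user, non-case), c = 32 (Non-user, case), d = 29.
Risk in exposed = 309/359 = 0.86072; risk in unexposed = 32/61 = 0.52459.
RR = 0.86072/0.52459 = 1.64076
AR% = (RR − 1)/RR × 100 = (1.64076 − 1)/1.64076 × 100 = 39.0525%

39.05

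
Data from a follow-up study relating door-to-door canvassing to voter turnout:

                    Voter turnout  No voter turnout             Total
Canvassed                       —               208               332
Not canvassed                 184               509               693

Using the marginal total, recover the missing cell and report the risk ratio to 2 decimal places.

1.41

The missing cell is in the exposed row: 332 − 208 = 124.
So a = 124, b = 208, c = 184, d = 509.
RR = [a/(a+b)] / [c/(c+d)] = (124/332) / (184/693) = 0.37349/0.26551 = 1.40669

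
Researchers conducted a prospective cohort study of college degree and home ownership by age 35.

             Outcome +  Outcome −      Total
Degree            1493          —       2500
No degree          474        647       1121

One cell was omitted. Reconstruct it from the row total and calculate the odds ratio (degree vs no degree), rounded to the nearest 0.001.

2.024

The missing cell is in the exposed row: 2500 − 1493 = 1007.
So a = 1493, b = 1007, c = 474, d = 647.
OR = (a·d)/(b·c) = (1493 × 647) / (1007 × 474) = 965971 / 477318 = 2.02375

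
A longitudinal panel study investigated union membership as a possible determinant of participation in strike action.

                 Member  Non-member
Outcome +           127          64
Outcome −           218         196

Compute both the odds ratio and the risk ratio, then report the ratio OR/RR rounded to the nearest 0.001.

1.193

Reading the table with exposure as columns: a = 127 (Member, case), b = 218 (Member, non-case), c = 64 (Non-member, case), d = 196.
OR = (127·196)/(218·64) = 24892/13952 = 1.78412
Risk in exposed = 127/345 = 0.36812; risk in unexposed = 64/260 = 0.24615; RR = 1.49547
OR/RR = 1.78412 / 1.49547 = 1.19301
The outcome is not rare, so the OR lies further from 1 than the RR.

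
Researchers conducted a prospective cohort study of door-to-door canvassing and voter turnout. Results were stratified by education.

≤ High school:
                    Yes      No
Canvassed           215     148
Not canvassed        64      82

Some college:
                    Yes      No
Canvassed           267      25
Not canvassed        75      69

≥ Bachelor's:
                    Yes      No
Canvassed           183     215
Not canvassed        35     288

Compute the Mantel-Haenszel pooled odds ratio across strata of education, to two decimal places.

OR_MH = Σ(aᵢdᵢ/nᵢ) / Σ(bᵢcᵢ/nᵢ), where nᵢ is the stratum total.
Stratum 1 (≤ High school): n = 509; a·d/n = 215·82/509 = 34.6365; b·c/n = 148·64/509 = 18.6090
Stratum 2 (Some college): n = 436; a·d/n = 267·69/436 = 42.2546; b·c/n = 25·75/436 = 4.3005
Stratum 3 (≥ Bachelor's): n = 721; a·d/n = 183·288/721 = 73.0985; b·c/n = 215·35/721 = 10.4369
OR_MH = (34.6365 + 42.2546 + 73.0985) / (18.6090 + 4.3005 + 10.4369) = 149.9896 / 33.3464 = 4.49793

4.50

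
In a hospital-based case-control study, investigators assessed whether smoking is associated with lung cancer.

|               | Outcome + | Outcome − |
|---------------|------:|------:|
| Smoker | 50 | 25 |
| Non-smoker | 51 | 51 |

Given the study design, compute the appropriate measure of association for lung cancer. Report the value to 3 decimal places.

2.000

Cells: a = 50, b = 25, c = 51, d = 51.
This is a hospital-based case-control study: participants were sampled on outcome status, so risks in the source population cannot be estimated directly — relative risk is not valid here. The odds ratio is the appropriate measure.
OR = (a·d)/(b·c) = (50 × 51) / (25 × 51) = 2550 / 1275 = 2.00000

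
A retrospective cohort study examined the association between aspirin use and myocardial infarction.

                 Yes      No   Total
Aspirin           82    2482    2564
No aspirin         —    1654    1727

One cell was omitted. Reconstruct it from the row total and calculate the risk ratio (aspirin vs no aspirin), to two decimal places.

0.76

The missing cell is in the unexposed row: 1727 − 1654 = 73.
So a = 82, b = 2482, c = 73, d = 1654.
RR = [a/(a+b)] / [c/(c+d)] = (82/2564) / (73/1727) = 0.03198/0.04227 = 0.75660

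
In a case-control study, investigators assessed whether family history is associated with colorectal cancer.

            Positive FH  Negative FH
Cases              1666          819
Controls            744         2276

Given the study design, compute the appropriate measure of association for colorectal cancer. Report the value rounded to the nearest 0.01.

Reading the table with exposure as columns: a = 1666 (Positive FH, case), b = 744 (Positive FH, non-case), c = 819 (Negative FH, case), d = 2276.
This is a case-control study: participants were sampled on outcome status, so risks in the source population cannot be estimated directly — relative risk is not valid here. The odds ratio is the appropriate measure.
OR = (a·d)/(b·c) = (1666 × 2276) / (744 × 819) = 3791816 / 609336 = 6.22287

6.22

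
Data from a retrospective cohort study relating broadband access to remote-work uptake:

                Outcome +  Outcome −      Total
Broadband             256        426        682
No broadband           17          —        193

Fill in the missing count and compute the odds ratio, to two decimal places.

6.22

The missing cell is in the unexposed row: 193 − 17 = 176.
So a = 256, b = 426, c = 17, d = 176.
OR = (a·d)/(b·c) = (256 × 176) / (426 × 17) = 45056 / 7242 = 6.22149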